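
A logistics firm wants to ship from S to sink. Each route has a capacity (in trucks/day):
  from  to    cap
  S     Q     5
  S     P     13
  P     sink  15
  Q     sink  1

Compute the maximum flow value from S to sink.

14

Augment S->Q->sink: bottleneck 1. Total 1.
Augment S->P->sink: bottleneck 13. Total 14.
No augmenting path remains in the residual graph.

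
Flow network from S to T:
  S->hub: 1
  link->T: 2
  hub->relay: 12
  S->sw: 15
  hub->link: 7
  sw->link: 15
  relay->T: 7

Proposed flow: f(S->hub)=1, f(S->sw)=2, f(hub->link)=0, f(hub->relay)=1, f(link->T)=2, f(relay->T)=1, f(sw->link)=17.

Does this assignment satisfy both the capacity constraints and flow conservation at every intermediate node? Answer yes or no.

No

Capacity violated on sw->link: flow 17 > capacity 15.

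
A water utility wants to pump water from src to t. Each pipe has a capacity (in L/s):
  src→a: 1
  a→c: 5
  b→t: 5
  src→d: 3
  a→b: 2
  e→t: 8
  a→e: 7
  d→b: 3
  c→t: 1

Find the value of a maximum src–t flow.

4

Augment src→a→e→t: bottleneck 1. Total 1.
Augment src→d→b→t: bottleneck 3. Total 4.
No augmenting path remains in the residual graph.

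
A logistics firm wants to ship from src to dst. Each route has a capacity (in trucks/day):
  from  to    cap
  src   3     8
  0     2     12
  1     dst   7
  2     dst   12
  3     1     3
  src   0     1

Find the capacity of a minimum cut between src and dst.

Max flow = 4 (via 2 augmenting paths).
In the residual at optimum, the set reachable from src is {3, src}.
Cut edges: 3→1 (cap 3), src→0 (cap 1). Sum = 4.

4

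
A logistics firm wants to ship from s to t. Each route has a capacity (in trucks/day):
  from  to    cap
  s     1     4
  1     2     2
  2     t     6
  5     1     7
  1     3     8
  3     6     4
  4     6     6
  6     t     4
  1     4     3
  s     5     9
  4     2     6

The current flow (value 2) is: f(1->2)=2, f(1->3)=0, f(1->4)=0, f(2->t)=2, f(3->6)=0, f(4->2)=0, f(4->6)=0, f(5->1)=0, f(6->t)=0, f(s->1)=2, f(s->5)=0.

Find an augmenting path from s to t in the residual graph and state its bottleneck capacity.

Residual along s->1->4->2->t: s->1: 2, 1->4: 3, 4->2: 6, 2->t: 4.
Bottleneck = min = 2.

s->1->4->2->t, bottleneck 2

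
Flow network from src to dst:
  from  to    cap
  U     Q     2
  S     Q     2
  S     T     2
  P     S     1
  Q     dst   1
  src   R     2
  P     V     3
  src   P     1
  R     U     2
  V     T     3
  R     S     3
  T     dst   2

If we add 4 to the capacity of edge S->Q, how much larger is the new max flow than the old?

Original max flow = 3.
Edge S->Q does not cross the min cut (source side {src}), so extra capacity there cannot help.
New max flow = 3. Increase = 0.

0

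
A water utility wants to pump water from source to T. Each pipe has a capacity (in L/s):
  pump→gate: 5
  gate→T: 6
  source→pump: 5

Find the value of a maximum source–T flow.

5

Augment source→pump→gate→T: bottleneck 5. Total 5.
No augmenting path remains in the residual graph.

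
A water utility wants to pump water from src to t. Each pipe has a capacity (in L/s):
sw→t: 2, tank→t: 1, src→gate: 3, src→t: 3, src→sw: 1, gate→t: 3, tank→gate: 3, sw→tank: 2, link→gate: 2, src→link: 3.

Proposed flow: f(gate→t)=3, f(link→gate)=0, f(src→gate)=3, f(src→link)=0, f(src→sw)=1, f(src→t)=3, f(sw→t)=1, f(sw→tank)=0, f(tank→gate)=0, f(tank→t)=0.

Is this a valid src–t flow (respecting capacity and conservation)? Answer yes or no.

Yes

Every edge has 0 ≤ f(e) ≤ cap(e).
At each intermediate node, inflow equals outflow.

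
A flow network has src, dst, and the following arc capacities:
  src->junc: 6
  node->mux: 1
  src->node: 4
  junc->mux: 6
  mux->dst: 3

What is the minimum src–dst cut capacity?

3

Max flow = 3 (via 2 augmenting paths).
In the residual at optimum, the set reachable from src is {junc, mux, node, src}.
Cut edges: mux->dst (cap 3). Sum = 3.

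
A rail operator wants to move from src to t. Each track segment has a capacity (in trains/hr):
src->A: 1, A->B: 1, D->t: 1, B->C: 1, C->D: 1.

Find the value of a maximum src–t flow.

Augment src->A->B->C->D->t: bottleneck 1. Total 1.
No augmenting path remains in the residual graph.

1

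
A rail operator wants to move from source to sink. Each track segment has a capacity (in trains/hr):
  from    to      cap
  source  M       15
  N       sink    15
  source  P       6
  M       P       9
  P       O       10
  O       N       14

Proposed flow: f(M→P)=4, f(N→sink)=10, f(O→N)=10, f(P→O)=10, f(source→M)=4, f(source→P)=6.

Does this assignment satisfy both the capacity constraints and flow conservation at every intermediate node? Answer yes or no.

Every edge has 0 ≤ f(e) ≤ cap(e).
At each intermediate node, inflow equals outflow.

Yes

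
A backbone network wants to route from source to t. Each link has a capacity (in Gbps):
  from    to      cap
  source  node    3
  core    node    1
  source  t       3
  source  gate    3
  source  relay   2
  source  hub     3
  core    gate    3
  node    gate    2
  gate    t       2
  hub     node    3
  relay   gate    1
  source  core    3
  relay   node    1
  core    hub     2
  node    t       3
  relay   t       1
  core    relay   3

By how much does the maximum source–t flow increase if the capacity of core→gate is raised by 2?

Original max flow = 9.
Edge core→gate does not cross the min cut (source side {core, gate, hub, node, relay, source}), so extra capacity there cannot help.
New max flow = 9. Increase = 0.

0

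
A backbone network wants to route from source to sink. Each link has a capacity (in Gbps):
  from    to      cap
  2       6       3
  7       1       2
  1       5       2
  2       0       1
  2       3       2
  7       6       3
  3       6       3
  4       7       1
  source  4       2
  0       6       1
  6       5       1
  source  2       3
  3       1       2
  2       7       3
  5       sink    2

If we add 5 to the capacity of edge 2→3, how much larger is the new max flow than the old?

0

Original max flow = 2.
Edge 2→3 does not cross the min cut (source side {0, 1, 2, 3, 4, 5, 6, 7, source}), so extra capacity there cannot help.
New max flow = 2. Increase = 0.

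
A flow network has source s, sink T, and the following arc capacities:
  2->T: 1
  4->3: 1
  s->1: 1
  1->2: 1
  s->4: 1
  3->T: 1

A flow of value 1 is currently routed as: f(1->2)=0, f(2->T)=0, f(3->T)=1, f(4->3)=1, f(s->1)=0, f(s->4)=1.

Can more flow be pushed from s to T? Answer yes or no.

Yes

Residual path s->1->2->T has bottleneck 1 > 0.
Pushing 1 along it raises the flow to 2, so the given flow is not maximum.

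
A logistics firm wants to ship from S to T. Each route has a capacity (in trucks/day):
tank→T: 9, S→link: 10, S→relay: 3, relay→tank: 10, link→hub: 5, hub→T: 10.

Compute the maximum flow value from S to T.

Augment S→relay→tank→T: bottleneck 3. Total 3.
Augment S→link→hub→T: bottleneck 5. Total 8.
No augmenting path remains in the residual graph.

8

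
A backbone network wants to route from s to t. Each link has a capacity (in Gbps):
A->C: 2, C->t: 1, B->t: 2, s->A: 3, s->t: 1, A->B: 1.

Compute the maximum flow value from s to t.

3

Augment s->t: bottleneck 1. Total 1.
Augment s->A->B->t: bottleneck 1. Total 2.
Augment s->A->C->t: bottleneck 1. Total 3.
No augmenting path remains in the residual graph.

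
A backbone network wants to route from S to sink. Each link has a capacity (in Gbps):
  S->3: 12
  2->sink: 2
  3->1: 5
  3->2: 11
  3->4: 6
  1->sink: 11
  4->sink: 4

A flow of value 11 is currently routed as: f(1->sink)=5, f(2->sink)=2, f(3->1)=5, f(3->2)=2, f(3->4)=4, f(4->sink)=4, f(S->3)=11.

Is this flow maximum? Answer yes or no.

Residual reachable from S: {2, 3, 4, S}; sink is not reachable.
Saturated cut: 3->1, 4->sink, 2->sink with total capacity 11 = current flow value. Flow is maximum.

Yes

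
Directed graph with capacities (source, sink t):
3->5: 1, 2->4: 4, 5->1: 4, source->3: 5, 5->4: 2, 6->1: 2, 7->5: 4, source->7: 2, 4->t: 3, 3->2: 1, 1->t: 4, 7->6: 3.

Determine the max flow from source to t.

4

Augment source->3->2->4->t: bottleneck 1. Total 1.
Augment source->3->5->4->t: bottleneck 1. Total 2.
Augment source->7->5->4->t: bottleneck 1. Total 3.
Augment source->7->5->1->t: bottleneck 1. Total 4.
No augmenting path remains in the residual graph.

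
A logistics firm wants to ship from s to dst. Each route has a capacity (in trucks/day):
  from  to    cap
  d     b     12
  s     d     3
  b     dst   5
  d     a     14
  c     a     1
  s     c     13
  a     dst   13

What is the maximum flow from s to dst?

Augment s->d->b->dst: bottleneck 3. Total 3.
Augment s->c->a->dst: bottleneck 1. Total 4.
No augmenting path remains in the residual graph.

4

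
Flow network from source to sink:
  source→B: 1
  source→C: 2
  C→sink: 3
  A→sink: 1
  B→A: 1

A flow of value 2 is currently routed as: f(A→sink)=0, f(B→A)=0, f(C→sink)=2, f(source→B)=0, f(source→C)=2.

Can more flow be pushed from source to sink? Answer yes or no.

Residual path source→B→A→sink has bottleneck 1 > 0.
Pushing 1 along it raises the flow to 3, so the given flow is not maximum.

Yes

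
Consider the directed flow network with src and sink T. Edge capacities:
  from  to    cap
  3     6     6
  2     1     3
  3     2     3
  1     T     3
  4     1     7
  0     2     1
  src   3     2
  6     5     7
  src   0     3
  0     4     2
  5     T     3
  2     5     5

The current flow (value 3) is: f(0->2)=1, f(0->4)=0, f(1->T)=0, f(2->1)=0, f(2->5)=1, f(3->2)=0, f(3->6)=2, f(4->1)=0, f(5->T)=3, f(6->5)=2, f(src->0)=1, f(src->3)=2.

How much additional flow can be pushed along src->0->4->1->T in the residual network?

2

Residual capacities along the path: src->0: 2, 0->4: 2, 4->1: 7, 1->T: 3.
Minimum is 2.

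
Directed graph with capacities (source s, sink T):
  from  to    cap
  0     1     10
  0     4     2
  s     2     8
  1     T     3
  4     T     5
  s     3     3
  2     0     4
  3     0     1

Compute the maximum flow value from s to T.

Augment s→2→0→4→T: bottleneck 2. Total 2.
Augment s→2→0→1→T: bottleneck 2. Total 4.
Augment s→3→0→1→T: bottleneck 1. Total 5.
No augmenting path remains in the residual graph.

5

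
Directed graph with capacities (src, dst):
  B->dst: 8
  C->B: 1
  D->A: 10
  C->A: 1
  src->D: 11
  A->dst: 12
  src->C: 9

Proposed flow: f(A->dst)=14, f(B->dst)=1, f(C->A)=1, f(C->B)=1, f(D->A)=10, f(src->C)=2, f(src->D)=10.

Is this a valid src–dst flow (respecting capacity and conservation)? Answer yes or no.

No

Capacity violated on A->dst: flow 14 > capacity 12.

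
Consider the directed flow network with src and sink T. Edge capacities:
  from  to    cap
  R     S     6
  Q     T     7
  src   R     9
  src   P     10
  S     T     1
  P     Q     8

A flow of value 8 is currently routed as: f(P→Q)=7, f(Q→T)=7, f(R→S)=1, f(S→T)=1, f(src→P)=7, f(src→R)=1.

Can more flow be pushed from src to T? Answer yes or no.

No

Residual reachable from src: {P, Q, R, S, src}; T is not reachable.
Saturated cut: S→T, Q→T with total capacity 8 = current flow value. Flow is maximum.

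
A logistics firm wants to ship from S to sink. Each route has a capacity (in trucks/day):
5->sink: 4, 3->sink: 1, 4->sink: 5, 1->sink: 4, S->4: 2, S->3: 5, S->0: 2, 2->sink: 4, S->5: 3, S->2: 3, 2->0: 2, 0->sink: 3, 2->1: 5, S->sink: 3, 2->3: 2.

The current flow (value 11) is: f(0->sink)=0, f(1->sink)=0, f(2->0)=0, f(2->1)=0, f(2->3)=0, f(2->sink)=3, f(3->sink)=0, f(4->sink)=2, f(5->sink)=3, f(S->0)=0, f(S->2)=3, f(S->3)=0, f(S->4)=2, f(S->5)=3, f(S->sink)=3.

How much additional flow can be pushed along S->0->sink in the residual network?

Residual capacities along the path: S->0: 2, 0->sink: 3.
Minimum is 2.

2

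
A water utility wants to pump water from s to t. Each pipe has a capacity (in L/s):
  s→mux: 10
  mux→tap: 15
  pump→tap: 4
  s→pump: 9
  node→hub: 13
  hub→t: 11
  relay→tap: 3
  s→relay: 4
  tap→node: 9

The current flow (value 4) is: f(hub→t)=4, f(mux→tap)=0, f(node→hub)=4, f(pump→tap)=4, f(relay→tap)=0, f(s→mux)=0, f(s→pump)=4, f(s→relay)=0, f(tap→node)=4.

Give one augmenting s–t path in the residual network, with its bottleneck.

Residual along s→relay→tap→node→hub→t: s→relay: 4, relay→tap: 3, tap→node: 5, node→hub: 9, hub→t: 7.
Bottleneck = min = 3.

s→relay→tap→node→hub→t, bottleneck 3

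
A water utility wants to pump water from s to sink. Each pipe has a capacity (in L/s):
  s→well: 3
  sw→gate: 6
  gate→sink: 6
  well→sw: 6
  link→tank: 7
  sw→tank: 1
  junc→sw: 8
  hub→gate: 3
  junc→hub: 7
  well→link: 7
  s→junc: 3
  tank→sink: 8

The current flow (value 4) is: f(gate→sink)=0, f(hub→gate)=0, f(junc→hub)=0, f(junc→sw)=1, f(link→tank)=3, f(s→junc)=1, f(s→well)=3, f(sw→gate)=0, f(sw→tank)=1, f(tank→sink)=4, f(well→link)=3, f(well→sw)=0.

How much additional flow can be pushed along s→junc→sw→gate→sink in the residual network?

Residual capacities along the path: s→junc: 2, junc→sw: 7, sw→gate: 6, gate→sink: 6.
Minimum is 2.

2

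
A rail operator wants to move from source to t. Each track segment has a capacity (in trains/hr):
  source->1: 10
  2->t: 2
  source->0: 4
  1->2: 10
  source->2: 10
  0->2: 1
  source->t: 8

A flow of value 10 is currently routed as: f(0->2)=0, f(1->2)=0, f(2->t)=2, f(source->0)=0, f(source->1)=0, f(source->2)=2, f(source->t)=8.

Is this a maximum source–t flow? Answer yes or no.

Yes

Residual reachable from source: {0, 1, 2, source}; t is not reachable.
Saturated cut: source->t, 2->t with total capacity 10 = current flow value. Flow is maximum.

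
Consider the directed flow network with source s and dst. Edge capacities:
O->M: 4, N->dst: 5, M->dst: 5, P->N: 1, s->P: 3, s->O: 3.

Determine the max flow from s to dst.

Augment s->O->M->dst: bottleneck 3. Total 3.
Augment s->P->N->dst: bottleneck 1. Total 4.
No augmenting path remains in the residual graph.

4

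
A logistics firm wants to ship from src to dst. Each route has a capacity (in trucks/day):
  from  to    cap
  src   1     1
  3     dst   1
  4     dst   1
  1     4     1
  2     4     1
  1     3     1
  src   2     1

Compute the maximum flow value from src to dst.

2

Augment src→2→4→dst: bottleneck 1. Total 1.
Augment src→1→3→dst: bottleneck 1. Total 2.
No augmenting path remains in the residual graph.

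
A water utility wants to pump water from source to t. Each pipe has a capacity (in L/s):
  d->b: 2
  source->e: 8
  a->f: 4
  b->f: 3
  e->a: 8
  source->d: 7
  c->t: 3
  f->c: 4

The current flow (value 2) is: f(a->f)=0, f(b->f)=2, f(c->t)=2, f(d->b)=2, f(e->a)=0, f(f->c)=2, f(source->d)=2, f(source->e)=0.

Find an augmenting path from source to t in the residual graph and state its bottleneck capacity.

source->e->a->f->c->t, bottleneck 1

Residual along source->e->a->f->c->t: source->e: 8, e->a: 8, a->f: 4, f->c: 2, c->t: 1.
Bottleneck = min = 1.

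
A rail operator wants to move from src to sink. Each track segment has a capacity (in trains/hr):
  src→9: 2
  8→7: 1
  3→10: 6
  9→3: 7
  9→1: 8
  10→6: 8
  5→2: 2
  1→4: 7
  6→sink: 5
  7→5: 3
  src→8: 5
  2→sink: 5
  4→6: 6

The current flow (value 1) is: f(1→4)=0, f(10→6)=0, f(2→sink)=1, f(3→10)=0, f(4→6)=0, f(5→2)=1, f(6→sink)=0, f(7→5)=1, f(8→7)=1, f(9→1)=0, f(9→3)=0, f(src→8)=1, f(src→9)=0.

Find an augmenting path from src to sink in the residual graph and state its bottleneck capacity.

Residual along src→9→1→4→6→sink: src→9: 2, 9→1: 8, 1→4: 7, 4→6: 6, 6→sink: 5.
Bottleneck = min = 2.

src→9→1→4→6→sink, bottleneck 2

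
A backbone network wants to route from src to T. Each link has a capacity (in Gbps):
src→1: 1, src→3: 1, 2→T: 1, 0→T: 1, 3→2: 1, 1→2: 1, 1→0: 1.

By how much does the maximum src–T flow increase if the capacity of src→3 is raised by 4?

0

Original max flow = 2.
Even with extra capacity on src→3, another cut of capacity 2 remains binding.
New max flow = 2. Increase = 0.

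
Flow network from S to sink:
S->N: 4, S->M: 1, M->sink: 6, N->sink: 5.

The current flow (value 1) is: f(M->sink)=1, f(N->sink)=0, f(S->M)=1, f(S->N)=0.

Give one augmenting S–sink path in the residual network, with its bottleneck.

S->N->sink, bottleneck 4

Residual along S->N->sink: S->N: 4, N->sink: 5.
Bottleneck = min = 4.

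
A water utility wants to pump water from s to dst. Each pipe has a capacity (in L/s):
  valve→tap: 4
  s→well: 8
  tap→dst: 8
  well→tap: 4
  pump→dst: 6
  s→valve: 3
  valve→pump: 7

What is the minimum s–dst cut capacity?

7

Max flow = 7 (via 2 augmenting paths).
In the residual at optimum, the set reachable from s is {s, well}.
Cut edges: s→valve (cap 3), well→tap (cap 4). Sum = 7.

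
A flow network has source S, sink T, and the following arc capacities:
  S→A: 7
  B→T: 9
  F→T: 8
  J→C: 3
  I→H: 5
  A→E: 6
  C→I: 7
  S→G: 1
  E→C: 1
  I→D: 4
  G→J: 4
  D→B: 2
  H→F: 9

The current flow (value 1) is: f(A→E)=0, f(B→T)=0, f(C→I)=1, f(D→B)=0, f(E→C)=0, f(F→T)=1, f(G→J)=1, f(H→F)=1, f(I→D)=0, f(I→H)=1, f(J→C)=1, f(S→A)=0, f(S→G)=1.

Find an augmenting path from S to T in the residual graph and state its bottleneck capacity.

S→A→E→C→I→H→F→T, bottleneck 1

Residual along S→A→E→C→I→H→F→T: S→A: 7, A→E: 6, E→C: 1, C→I: 6, I→H: 4, H→F: 8, F→T: 7.
Bottleneck = min = 1.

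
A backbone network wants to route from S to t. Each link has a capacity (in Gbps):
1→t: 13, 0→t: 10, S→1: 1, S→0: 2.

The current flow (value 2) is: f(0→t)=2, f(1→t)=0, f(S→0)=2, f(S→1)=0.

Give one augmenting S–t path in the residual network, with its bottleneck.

Residual along S→1→t: S→1: 1, 1→t: 13.
Bottleneck = min = 1.

S→1→t, bottleneck 1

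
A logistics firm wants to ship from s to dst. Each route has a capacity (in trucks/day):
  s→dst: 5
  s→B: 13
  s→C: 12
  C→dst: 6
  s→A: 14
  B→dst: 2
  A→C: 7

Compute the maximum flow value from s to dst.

13

Augment s→dst: bottleneck 5. Total 5.
Augment s→C→dst: bottleneck 6. Total 11.
Augment s→B→dst: bottleneck 2. Total 13.
No augmenting path remains in the residual graph.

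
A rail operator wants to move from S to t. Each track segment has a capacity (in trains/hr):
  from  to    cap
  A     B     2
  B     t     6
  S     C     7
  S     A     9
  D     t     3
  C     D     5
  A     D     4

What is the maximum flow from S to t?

5

Augment S→C→D→t: bottleneck 3. Total 3.
Augment S→A→B→t: bottleneck 2. Total 5.
No augmenting path remains in the residual graph.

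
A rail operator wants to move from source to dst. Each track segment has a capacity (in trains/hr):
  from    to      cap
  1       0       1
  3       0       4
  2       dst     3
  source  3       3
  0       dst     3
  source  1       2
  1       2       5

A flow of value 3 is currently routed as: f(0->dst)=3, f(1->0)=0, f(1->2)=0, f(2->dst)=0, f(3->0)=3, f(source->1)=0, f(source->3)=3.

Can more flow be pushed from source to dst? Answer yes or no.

Yes

Residual path source->1->2->dst has bottleneck 2 > 0.
Pushing 2 along it raises the flow to 5, so the given flow is not maximum.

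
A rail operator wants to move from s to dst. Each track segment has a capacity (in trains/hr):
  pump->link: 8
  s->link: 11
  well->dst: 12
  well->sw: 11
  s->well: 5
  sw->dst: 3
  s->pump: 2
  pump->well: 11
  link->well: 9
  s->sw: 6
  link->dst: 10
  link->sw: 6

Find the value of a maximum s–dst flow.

Augment s->link->dst: bottleneck 10. Total 10.
Augment s->well->dst: bottleneck 5. Total 15.
Augment s->sw->dst: bottleneck 3. Total 18.
Augment s->pump->well->dst: bottleneck 2. Total 20.
Augment s->link->well->dst: bottleneck 1. Total 21.
No augmenting path remains in the residual graph.

21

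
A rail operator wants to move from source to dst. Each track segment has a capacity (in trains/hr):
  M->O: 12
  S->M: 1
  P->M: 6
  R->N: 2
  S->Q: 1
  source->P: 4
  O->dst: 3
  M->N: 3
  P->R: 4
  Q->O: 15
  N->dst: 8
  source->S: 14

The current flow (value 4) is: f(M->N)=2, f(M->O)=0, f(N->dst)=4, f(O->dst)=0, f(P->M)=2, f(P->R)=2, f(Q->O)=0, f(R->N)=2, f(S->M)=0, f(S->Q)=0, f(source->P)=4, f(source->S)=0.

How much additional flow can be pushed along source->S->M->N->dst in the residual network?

1

Residual capacities along the path: source->S: 14, S->M: 1, M->N: 1, N->dst: 4.
Minimum is 1.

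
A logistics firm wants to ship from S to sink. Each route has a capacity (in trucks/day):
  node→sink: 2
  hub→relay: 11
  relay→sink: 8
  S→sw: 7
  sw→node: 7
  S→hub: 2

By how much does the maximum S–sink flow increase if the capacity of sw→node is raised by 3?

Original max flow = 4.
Edge sw→node does not cross the min cut (source side {S, node, sw}), so extra capacity there cannot help.
New max flow = 4. Increase = 0.

0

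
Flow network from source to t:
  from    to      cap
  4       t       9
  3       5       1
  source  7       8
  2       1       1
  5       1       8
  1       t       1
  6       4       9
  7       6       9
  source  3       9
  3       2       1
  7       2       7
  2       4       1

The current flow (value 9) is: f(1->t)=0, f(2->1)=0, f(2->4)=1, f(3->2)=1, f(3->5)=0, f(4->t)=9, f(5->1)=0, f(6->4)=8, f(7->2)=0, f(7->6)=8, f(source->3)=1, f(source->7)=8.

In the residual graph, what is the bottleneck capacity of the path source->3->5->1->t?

Residual capacities along the path: source->3: 8, 3->5: 1, 5->1: 8, 1->t: 1.
Minimum is 1.

1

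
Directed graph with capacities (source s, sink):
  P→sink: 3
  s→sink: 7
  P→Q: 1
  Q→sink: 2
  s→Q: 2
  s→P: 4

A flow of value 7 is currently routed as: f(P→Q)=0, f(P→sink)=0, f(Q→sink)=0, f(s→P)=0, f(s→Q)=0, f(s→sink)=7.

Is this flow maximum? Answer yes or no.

Residual path s→P→sink has bottleneck 3 > 0.
Pushing 3 along it raises the flow to 10, so the given flow is not maximum.

No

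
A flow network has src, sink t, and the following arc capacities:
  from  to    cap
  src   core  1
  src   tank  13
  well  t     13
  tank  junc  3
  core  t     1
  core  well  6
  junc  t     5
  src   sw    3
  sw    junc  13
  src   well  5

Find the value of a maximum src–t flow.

Augment src→core→t: bottleneck 1. Total 1.
Augment src→well→t: bottleneck 5. Total 6.
Augment src→sw→junc→t: bottleneck 3. Total 9.
Augment src→tank→junc→t: bottleneck 2. Total 11.
No augmenting path remains in the residual graph.

11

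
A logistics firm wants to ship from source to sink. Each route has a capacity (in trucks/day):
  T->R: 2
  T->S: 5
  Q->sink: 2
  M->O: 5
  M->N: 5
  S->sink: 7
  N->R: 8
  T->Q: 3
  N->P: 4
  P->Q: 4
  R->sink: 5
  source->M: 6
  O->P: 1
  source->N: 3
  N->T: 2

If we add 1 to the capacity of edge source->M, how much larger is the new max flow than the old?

Original max flow = 9.
Even with extra capacity on source->M, another cut of capacity 9 remains binding.
New max flow = 9. Increase = 0.

0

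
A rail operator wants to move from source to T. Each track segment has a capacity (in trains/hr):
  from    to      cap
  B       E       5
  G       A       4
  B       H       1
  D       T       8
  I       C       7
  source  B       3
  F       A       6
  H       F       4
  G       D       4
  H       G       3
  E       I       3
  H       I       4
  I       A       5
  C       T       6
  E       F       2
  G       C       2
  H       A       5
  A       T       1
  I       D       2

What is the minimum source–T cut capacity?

3

Max flow = 3 (via 2 augmenting paths).
In the residual at optimum, the set reachable from source is {source}.
Cut edges: source->B (cap 3). Sum = 3.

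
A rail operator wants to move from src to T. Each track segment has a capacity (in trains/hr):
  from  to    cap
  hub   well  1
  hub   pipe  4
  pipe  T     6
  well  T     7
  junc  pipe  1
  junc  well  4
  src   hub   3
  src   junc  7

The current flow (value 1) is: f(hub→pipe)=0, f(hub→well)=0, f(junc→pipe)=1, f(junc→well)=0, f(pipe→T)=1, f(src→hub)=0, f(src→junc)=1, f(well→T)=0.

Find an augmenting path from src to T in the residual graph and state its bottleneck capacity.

src→junc→well→T, bottleneck 4

Residual along src→junc→well→T: src→junc: 6, junc→well: 4, well→T: 7.
Bottleneck = min = 4.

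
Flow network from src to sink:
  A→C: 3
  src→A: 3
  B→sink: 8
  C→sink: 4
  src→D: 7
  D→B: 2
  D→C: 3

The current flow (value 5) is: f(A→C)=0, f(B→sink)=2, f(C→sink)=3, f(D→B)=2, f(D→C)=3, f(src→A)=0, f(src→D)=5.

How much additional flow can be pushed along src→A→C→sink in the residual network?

Residual capacities along the path: src→A: 3, A→C: 3, C→sink: 1.
Minimum is 1.

1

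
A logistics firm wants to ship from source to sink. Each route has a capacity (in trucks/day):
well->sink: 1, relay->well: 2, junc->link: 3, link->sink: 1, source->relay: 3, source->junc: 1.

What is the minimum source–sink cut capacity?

2

Max flow = 2 (via 2 augmenting paths).
In the residual at optimum, the set reachable from source is {relay, source, well}.
Cut edges: source->junc (cap 1), well->sink (cap 1). Sum = 2.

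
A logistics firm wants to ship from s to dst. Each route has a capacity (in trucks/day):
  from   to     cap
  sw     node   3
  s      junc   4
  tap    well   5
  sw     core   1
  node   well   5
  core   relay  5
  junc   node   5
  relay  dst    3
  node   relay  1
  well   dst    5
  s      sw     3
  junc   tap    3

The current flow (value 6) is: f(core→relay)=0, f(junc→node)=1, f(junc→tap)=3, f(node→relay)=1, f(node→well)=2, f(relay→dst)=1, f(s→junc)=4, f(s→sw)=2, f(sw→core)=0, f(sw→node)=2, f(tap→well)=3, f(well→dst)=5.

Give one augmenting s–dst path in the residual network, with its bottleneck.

s→sw→core→relay→dst, bottleneck 1

Residual along s→sw→core→relay→dst: s→sw: 1, sw→core: 1, core→relay: 5, relay→dst: 2.
Bottleneck = min = 1.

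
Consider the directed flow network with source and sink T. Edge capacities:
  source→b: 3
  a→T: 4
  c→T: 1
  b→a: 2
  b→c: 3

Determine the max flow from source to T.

3

Augment source→b→a→T: bottleneck 2. Total 2.
Augment source→b→c→T: bottleneck 1. Total 3.
No augmenting path remains in the residual graph.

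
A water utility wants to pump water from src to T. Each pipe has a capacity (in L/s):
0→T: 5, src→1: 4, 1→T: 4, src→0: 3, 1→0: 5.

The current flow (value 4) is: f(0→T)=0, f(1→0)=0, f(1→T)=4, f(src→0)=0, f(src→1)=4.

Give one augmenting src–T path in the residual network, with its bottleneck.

Residual along src→0→T: src→0: 3, 0→T: 5.
Bottleneck = min = 3.

src→0→T, bottleneck 3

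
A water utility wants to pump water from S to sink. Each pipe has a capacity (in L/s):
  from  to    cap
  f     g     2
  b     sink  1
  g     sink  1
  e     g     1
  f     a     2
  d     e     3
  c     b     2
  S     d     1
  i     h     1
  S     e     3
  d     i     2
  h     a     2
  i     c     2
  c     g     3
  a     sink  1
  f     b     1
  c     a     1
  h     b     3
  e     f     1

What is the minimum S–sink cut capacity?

3

Max flow = 3 (via 3 augmenting paths).
In the residual at optimum, the set reachable from S is {S, e}.
Cut edges: S→d (cap 1), e→f (cap 1), e→g (cap 1). Sum = 3.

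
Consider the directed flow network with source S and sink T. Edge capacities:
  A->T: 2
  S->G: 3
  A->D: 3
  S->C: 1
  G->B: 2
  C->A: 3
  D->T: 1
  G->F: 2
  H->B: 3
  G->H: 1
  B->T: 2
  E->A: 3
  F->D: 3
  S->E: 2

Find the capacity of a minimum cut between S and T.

5

Max flow = 5 (via 3 augmenting paths).
In the residual at optimum, the set reachable from S is {A, B, C, D, E, F, G, H, S}.
Cut edges: A->T (cap 2), D->T (cap 1), B->T (cap 2). Sum = 5.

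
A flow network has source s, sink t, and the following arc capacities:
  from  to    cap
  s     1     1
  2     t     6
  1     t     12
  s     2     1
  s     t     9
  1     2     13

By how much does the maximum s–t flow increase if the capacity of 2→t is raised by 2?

0

Original max flow = 11.
Edge 2→t does not cross the min cut (source side {s}), so extra capacity there cannot help.
New max flow = 11. Increase = 0.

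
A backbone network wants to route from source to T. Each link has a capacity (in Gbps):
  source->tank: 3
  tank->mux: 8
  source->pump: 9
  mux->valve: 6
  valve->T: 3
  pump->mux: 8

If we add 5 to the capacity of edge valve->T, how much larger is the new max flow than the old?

3

Original max flow = 3.
After raising cap(valve->T), augmenting paths through that edge carry 3 more units.
New max flow = 6. Increase = 3.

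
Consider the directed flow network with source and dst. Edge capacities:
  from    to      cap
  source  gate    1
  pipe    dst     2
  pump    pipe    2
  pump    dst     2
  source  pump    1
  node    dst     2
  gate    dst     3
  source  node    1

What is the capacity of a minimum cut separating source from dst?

Max flow = 3 (via 3 augmenting paths).
In the residual at optimum, the set reachable from source is {source}.
Cut edges: source→pump (cap 1), source→gate (cap 1), source→node (cap 1). Sum = 3.

3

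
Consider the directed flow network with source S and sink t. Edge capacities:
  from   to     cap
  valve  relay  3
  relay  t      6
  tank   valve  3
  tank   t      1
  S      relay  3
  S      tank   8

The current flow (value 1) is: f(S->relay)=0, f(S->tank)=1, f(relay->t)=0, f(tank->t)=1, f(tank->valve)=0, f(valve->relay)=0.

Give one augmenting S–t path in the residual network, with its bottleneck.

Residual along S->relay->t: S->relay: 3, relay->t: 6.
Bottleneck = min = 3.

S->relay->t, bottleneck 3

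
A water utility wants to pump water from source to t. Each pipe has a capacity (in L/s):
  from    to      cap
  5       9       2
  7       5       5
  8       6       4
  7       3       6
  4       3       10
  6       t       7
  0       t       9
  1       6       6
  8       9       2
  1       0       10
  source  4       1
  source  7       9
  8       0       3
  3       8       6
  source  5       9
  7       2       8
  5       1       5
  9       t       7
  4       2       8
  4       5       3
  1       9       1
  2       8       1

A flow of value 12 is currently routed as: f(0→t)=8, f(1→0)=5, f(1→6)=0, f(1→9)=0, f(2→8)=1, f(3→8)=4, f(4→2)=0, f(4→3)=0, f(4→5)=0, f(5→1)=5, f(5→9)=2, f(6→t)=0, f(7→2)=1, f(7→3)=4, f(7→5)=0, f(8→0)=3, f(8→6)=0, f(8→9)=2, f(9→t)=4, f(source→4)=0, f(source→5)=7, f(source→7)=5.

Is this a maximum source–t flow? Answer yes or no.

No

Residual path source→7→3→8→6→t has bottleneck 2 > 0.
Pushing 2 along it raises the flow to 14, so the given flow is not maximum.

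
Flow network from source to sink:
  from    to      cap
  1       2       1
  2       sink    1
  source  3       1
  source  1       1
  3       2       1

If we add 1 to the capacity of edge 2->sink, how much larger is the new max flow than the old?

1

Original max flow = 1.
After raising cap(2->sink), augmenting paths through that edge carry 1 more unit.
New max flow = 2. Increase = 1.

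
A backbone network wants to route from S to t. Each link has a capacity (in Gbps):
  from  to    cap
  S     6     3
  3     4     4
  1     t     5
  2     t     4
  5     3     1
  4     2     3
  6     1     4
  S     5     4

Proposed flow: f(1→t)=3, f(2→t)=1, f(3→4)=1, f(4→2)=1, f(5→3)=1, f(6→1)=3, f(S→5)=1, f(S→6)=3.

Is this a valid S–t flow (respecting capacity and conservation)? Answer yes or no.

Yes

Every edge has 0 ≤ f(e) ≤ cap(e).
At each intermediate node, inflow equals outflow.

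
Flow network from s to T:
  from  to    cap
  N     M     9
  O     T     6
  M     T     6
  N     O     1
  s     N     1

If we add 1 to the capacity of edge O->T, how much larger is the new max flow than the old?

Original max flow = 1.
Edge O->T does not cross the min cut (source side {s}), so extra capacity there cannot help.
New max flow = 1. Increase = 0.

0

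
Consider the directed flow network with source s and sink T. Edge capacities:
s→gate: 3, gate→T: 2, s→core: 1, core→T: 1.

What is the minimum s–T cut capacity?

Max flow = 3 (via 2 augmenting paths).
In the residual at optimum, the set reachable from s is {gate, s}.
Cut edges: s→core (cap 1), gate→T (cap 2). Sum = 3.

3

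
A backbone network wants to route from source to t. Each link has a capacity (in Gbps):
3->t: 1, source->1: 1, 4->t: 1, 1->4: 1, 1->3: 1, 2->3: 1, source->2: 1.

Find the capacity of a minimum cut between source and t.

2

Max flow = 2 (via 2 augmenting paths).
In the residual at optimum, the set reachable from source is {source}.
Cut edges: source->1 (cap 1), source->2 (cap 1). Sum = 2.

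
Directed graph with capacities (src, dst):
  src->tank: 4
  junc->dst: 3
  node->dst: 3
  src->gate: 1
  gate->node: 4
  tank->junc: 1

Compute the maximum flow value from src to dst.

Augment src->tank->junc->dst: bottleneck 1. Total 1.
Augment src->gate->node->dst: bottleneck 1. Total 2.
No augmenting path remains in the residual graph.

2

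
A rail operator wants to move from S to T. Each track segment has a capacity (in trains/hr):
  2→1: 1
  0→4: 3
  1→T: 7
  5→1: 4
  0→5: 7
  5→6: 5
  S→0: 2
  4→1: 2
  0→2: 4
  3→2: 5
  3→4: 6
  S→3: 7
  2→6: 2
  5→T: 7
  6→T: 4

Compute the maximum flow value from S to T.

Augment S→0→5→T: bottleneck 2. Total 2.
Augment S→3→2→6→T: bottleneck 2. Total 4.
Augment S→3→2→1→T: bottleneck 1. Total 5.
Augment S→3→4→1→T: bottleneck 2. Total 7.
No augmenting path remains in the residual graph.

7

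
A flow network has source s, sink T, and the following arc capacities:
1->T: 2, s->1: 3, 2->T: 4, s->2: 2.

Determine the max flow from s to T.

Augment s->1->T: bottleneck 2. Total 2.
Augment s->2->T: bottleneck 2. Total 4.
No augmenting path remains in the residual graph.

4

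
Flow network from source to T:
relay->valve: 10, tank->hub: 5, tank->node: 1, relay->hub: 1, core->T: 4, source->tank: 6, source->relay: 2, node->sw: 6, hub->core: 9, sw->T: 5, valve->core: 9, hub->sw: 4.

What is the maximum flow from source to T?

8

Augment source->tank->node->sw->T: bottleneck 1. Total 1.
Augment source->tank->hub->sw->T: bottleneck 4. Total 5.
Augment source->tank->hub->core->T: bottleneck 1. Total 6.
Augment source->relay->hub->core->T: bottleneck 1. Total 7.
Augment source->relay->valve->core->T: bottleneck 1. Total 8.
No augmenting path remains in the residual graph.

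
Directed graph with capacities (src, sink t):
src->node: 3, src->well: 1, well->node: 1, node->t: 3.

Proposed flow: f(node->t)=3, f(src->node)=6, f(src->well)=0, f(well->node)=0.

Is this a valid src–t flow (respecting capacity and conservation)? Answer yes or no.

Capacity violated on src->node: flow 6 > capacity 3.

No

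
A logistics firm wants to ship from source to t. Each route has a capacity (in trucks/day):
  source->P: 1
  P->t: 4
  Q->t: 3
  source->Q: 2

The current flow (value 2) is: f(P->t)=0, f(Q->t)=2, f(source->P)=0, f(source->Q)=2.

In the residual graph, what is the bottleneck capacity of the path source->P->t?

Residual capacities along the path: source->P: 1, P->t: 4.
Minimum is 1.

1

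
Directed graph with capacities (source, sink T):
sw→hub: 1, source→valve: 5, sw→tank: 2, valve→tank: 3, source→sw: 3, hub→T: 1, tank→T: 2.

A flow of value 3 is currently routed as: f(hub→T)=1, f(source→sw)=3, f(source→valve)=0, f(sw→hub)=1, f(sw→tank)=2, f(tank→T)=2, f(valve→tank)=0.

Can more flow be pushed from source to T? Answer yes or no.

No

Residual reachable from source: {source, sw, tank, valve}; T is not reachable.
Saturated cut: sw→hub, tank→T with total capacity 3 = current flow value. Flow is maximum.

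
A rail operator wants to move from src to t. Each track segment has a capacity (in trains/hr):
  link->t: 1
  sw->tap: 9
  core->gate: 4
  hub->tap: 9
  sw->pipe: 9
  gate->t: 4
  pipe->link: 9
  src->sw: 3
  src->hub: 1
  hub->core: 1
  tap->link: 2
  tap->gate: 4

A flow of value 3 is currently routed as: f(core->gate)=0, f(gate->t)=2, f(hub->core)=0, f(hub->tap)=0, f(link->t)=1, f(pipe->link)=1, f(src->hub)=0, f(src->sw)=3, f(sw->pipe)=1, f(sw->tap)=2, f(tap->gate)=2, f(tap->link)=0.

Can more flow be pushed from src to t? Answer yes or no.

Residual path src->hub->tap->gate->t has bottleneck 1 > 0.
Pushing 1 along it raises the flow to 4, so the given flow is not maximum.

Yes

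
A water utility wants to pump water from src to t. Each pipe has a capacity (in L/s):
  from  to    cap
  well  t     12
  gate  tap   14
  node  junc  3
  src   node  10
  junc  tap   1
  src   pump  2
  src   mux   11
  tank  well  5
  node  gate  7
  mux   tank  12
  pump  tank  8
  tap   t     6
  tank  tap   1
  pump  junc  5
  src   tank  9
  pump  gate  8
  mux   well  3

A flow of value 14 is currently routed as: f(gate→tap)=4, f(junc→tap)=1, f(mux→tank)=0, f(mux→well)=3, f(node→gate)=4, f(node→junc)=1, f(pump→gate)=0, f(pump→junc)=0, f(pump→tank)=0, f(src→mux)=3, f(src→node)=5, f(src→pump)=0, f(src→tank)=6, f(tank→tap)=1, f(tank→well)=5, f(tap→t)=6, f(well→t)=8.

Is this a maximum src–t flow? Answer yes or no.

Yes

Residual reachable from src: {gate, junc, mux, node, pump, src, tank, tap}; t is not reachable.
Saturated cut: mux→well, tank→well, tap→t with total capacity 14 = current flow value. Flow is maximum.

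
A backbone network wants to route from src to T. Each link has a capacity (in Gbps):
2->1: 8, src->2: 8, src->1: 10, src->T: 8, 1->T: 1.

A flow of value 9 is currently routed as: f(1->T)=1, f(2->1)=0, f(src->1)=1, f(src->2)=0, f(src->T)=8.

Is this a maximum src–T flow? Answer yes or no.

Residual reachable from src: {1, 2, src}; T is not reachable.
Saturated cut: src->T, 1->T with total capacity 9 = current flow value. Flow is maximum.

Yes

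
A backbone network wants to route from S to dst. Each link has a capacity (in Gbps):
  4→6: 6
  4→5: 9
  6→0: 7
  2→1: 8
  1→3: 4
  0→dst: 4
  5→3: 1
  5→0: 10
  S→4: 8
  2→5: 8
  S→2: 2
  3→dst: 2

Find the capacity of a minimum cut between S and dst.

Max flow = 6 (via 2 augmenting paths).
In the residual at optimum, the set reachable from S is {0, 1, 2, 3, 4, 5, 6, S}.
Cut edges: 3→dst (cap 2), 0→dst (cap 4). Sum = 6.

6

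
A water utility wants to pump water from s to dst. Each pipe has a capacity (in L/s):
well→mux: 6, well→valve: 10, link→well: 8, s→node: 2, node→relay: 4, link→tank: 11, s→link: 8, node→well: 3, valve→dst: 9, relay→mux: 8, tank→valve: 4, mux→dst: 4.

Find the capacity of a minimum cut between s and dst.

Max flow = 10 (via 4 augmenting paths).
In the residual at optimum, the set reachable from s is {s}.
Cut edges: s→link (cap 8), s→node (cap 2). Sum = 10.

10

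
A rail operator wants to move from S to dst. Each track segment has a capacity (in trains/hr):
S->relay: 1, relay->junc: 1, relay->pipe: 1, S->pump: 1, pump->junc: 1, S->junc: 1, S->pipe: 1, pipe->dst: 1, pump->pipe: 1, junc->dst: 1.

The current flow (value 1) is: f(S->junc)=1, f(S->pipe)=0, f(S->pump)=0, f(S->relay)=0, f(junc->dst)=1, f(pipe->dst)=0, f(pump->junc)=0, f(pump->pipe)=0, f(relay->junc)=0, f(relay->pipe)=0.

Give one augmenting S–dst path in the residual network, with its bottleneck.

S->pipe->dst, bottleneck 1

Residual along S->pipe->dst: S->pipe: 1, pipe->dst: 1.
Bottleneck = min = 1.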